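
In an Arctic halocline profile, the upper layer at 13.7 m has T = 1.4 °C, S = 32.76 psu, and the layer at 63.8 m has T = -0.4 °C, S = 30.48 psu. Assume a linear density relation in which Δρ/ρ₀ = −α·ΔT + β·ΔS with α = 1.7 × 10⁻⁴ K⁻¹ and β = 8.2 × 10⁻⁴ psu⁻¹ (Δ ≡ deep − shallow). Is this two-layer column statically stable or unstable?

unstable

ΔT = -0.4 − 1.4 = -1.8 K and ΔS = 30.48 − 32.76 = -2.28 psu (deep − shallow).
−αΔT = 3.06 × 10⁻⁴; βΔS = -1.8696 × 10⁻³; sum Δρ/ρ₀ = -1.5636 × 10⁻³.
Δρ/ρ₀ < 0, so Δρ < 0: deeper water is lighter → statically unstable; the column would overturn.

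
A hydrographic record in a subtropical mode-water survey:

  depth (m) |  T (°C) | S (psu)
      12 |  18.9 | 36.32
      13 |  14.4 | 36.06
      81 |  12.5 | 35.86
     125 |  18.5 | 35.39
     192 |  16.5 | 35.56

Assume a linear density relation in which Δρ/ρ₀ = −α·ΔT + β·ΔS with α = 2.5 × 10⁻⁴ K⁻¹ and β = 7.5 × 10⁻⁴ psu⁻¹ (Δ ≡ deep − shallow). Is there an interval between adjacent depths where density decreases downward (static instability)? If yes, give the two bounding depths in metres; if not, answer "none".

81–125 m

Evaluate Δρ/ρ₀ = −αΔT + βΔS across each adjacent pair:
  12–13 m: −αΔT+βΔS = −(2.5 × 10⁻⁴)(-4.5)+(7.5 × 10⁻⁴)(-0.26) = 9.3 × 10⁻⁴ → stable
  13–81 m: −αΔT+βΔS = −(2.5 × 10⁻⁴)(-1.9)+(7.5 × 10⁻⁴)(-0.20) = 3.2 × 10⁻⁴ → stable
  81–125 m: −αΔT+βΔS = −(2.5 × 10⁻⁴)(+6.0)+(7.5 × 10⁻⁴)(-0.47) = -1.9 × 10⁻³ → UNSTABLE
  125–192 m: −αΔT+βΔS = −(2.5 × 10⁻⁴)(-2.0)+(7.5 × 10⁻⁴)(+0.17) = 6.3 × 10⁻⁴ → stable
The 81–125 m interval has Δρ < 0: lighter water underlies denser water.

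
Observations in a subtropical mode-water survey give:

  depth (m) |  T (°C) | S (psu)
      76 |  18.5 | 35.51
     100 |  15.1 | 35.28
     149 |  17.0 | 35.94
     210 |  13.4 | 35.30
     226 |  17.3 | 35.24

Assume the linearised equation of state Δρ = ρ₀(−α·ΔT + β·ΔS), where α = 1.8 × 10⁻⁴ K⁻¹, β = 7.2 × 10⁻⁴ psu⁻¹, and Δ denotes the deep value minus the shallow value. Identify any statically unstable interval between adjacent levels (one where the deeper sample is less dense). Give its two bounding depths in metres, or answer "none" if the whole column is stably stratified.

Evaluate Δρ/ρ₀ = −αΔT + βΔS across each adjacent pair:
  76–100 m: −αΔT+βΔS = −(1.8 × 10⁻⁴)(-3.4)+(7.2 × 10⁻⁴)(-0.23) = 4.5 × 10⁻⁴ → stable
  100–149 m: −αΔT+βΔS = −(1.8 × 10⁻⁴)(+1.9)+(7.2 × 10⁻⁴)(+0.66) = 1.3 × 10⁻⁴ → stable
  149–210 m: −αΔT+βΔS = −(1.8 × 10⁻⁴)(-3.6)+(7.2 × 10⁻⁴)(-0.64) = 1.9 × 10⁻⁴ → stable
  210–226 m: −αΔT+βΔS = −(1.8 × 10⁻⁴)(+3.9)+(7.2 × 10⁻⁴)(-0.06) = -7.5 × 10⁻⁴ → UNSTABLE
The 210–226 m interval has Δρ < 0: lighter water underlies denser water.

210–226 m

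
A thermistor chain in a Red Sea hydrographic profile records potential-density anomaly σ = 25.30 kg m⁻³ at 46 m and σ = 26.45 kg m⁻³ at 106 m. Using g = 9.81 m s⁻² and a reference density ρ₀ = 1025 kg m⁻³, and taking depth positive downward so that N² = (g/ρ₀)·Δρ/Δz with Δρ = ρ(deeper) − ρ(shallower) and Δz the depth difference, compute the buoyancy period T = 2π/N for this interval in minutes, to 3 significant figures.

7.73 min

Δρ = 1026.45 − 1025.30 = 1.15 kg m⁻³ over Δz = 106 − 46 = 60 m.
N² = (9.81/1025) × (1.15/60) = 1.8344 × 10⁻⁴ s⁻².
N = √(1.8344 × 10⁻⁴) = 0.013544 rad s⁻¹, so T = 2π/N = 463.91 s = 7.7318 min ≈ 7.73 min.
N² > 0, so the interval is statically stable.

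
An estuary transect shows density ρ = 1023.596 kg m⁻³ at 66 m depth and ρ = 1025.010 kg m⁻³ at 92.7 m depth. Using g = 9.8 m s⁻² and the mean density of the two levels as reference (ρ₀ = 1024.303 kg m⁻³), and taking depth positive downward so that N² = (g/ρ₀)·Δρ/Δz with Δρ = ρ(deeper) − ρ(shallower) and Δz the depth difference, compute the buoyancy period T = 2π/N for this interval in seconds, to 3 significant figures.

279 s

Δρ = 1025.010 − 1023.596 = 1.414 kg m⁻³ over Δz = 92.7 − 66 = 26.7 m.
N² = (9.8/1024.303) × (1.414/26.7) = 5.0668 × 10⁻⁴ s⁻².
N = √(5.0668 × 10⁻⁴) = 0.022510 rad s⁻¹, so T = 2π/N = 279.13 s ≈ 279 s.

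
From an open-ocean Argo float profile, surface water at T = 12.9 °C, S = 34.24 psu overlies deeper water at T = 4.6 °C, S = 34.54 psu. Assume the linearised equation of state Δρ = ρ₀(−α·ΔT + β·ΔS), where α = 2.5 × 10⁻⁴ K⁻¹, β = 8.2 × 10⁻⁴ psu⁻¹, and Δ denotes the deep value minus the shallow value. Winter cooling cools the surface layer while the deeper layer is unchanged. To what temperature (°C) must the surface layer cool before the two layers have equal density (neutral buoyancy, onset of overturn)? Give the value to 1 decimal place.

Neutral buoyancy requires Δρ = 0, i.e. −α(T_deep − T_surf′) + β(S_deep − S_surf) = 0.
T_surf′ = T_deep − (β/α)·ΔS = 4.6 − (8.2 × 10⁻⁴/2.5 × 10⁻⁴)·(+0.30) = 3.616 °C.
Cooling required: 12.9 − (3.616) = 9.284 °C.

3.6 °C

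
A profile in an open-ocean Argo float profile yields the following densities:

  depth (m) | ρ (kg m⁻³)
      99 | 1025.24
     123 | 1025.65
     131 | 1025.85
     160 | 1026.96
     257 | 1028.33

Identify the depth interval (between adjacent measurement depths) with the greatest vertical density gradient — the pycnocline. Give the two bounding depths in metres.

131–160 m

Compute the density gradient over each adjacent pair:
  99–123 m: Δρ/Δz = 0.41/24 = 0.017 kg m⁻⁴
  123–131 m: Δρ/Δz = 0.20/8 = 0.025 kg m⁻⁴
  131–160 m: Δρ/Δz = 1.11/29 = 0.038 kg m⁻⁴
  160–257 m: Δρ/Δz = 1.37/97 = 0.014 kg m⁻⁴
The largest gradient is in the 131–160 m interval — the pycnocline.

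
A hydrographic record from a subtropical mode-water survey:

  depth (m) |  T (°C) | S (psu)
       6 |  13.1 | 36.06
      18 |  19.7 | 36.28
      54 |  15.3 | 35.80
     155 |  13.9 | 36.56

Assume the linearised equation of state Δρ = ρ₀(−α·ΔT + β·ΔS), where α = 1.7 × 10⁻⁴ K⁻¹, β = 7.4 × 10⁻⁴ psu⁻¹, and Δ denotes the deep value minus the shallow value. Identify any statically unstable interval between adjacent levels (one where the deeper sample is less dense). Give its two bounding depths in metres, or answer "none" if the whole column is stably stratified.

6–18 m

Evaluate Δρ/ρ₀ = −αΔT + βΔS across each adjacent pair:
  6–18 m: −αΔT+βΔS = −(1.7 × 10⁻⁴)(+6.6)+(7.4 × 10⁻⁴)(+0.22) = -9.6 × 10⁻⁴ → UNSTABLE
  18–54 m: −αΔT+βΔS = −(1.7 × 10⁻⁴)(-4.4)+(7.4 × 10⁻⁴)(-0.48) = 3.9 × 10⁻⁴ → stable
  54–155 m: −αΔT+βΔS = −(1.7 × 10⁻⁴)(-1.4)+(7.4 × 10⁻⁴)(+0.76) = 8.0 × 10⁻⁴ → stable
The 6–18 m interval has Δρ < 0: lighter water underlies denser water.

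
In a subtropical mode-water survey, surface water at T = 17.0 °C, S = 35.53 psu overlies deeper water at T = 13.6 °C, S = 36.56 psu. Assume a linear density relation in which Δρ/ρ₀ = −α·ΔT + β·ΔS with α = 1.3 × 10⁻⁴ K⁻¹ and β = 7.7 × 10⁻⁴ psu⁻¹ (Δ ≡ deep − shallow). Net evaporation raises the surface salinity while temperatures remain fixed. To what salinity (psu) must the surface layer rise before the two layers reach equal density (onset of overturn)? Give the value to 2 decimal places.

37.13 psu

Neutral buoyancy requires −α(T_deep − T_surf) + β(S_deep − S_surf′) = 0.
S_surf′ = S_deep − (α/β)·ΔT = 36.56 − (1.3 × 10⁻⁴/7.7 × 10⁻⁴)·(-3.4) = 37.1340 psu.
Increase required: 37.1340 − 35.53 = 1.6040 psu.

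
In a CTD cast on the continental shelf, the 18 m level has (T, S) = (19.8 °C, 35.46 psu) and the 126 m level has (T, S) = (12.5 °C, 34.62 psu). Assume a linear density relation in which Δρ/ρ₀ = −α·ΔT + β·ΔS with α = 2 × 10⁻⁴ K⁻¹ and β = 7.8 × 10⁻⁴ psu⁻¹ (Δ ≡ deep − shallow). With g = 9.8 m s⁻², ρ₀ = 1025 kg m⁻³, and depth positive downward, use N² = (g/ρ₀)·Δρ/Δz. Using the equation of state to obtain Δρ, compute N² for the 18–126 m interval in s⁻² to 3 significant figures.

7.30 × 10⁻⁵ s⁻²

ΔT = -7.3 K, ΔS = -0.84 psu (deep − shallow).
Δρ/ρ₀ = −αΔT + βΔS = 1.46 × 10⁻³ − 6.552 × 10⁻⁴ = 8.048 × 10⁻⁴, so Δρ ≈ 0.8249 kg m⁻³.
N² = (g/ρ₀)·Δρ/Δz = g·(Δρ/ρ₀)/Δz = 9.8 × 8.048 × 10⁻⁴ / 108 = 7.3028 × 10⁻⁵ s⁻² ≈ 7.30 × 10⁻⁵ s⁻².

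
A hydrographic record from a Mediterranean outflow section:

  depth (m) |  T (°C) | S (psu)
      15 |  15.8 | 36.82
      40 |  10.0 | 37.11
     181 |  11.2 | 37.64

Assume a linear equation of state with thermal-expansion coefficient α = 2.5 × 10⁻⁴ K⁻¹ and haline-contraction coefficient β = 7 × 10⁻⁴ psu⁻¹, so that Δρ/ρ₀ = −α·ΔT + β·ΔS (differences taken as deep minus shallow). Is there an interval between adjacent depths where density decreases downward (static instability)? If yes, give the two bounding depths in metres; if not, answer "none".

none

Evaluate Δρ/ρ₀ = −αΔT + βΔS across each adjacent pair:
  15–40 m: −αΔT+βΔS = −(2.5 × 10⁻⁴)(-5.8)+(7 × 10⁻⁴)(+0.29) = 1.7 × 10⁻³ → stable
  40–181 m: −αΔT+βΔS = −(2.5 × 10⁻⁴)(+1.2)+(7 × 10⁻⁴)(+0.53) = 7.1 × 10⁻⁵ → stable
Every interval has Δρ > 0: the column is stably stratified throughout.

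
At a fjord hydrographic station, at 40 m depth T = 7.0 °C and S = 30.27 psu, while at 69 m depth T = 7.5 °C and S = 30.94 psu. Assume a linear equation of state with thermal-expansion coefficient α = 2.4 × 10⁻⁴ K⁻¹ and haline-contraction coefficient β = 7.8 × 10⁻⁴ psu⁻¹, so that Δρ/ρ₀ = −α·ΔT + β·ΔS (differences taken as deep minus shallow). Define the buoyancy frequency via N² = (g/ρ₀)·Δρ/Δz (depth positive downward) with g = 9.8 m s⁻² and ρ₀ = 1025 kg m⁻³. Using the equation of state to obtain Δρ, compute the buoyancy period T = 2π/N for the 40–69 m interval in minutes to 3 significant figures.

ΔT = +0.5 K, ΔS = +0.67 psu (deep − shallow).
Δρ/ρ₀ = −αΔT + βΔS = -1.20 × 10⁻⁴ + 5.226 × 10⁻⁴ = 4.026 × 10⁻⁴, so Δρ ≈ 0.4127 kg m⁻³.
N² = (g/ρ₀)·Δρ/Δz = g·(Δρ/ρ₀)/Δz = 9.8 × 4.026 × 10⁻⁴ / 29 = 1.3605 × 10⁻⁴ s⁻².
N = √(1.3605 × 10⁻⁴) = 0.011664 rad s⁻¹ → T = 2π/N = 538.68 s = 8.9780 min ≈ 8.98 min.

8.98 min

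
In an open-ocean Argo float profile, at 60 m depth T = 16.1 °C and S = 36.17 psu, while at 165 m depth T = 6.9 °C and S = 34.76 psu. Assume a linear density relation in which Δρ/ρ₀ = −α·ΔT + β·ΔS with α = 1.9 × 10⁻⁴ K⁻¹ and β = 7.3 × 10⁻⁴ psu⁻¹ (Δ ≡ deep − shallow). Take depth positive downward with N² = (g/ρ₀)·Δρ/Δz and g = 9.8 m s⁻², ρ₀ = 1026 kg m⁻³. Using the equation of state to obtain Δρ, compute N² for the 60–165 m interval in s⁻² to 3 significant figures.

ΔT = -9.2 K, ΔS = -1.41 psu (deep − shallow).
Δρ/ρ₀ = −αΔT + βΔS = 1.748 × 10⁻³ − 1.0293 × 10⁻³ = 7.187 × 10⁻⁴, so Δρ ≈ 0.7374 kg m⁻³.
N² = (g/ρ₀)·Δρ/Δz = g·(Δρ/ρ₀)/Δz = 9.8 × 7.187 × 10⁻⁴ / 105 = 6.7079 × 10⁻⁵ s⁻² ≈ 6.71 × 10⁻⁵ s⁻².

6.71 × 10⁻⁵ s⁻²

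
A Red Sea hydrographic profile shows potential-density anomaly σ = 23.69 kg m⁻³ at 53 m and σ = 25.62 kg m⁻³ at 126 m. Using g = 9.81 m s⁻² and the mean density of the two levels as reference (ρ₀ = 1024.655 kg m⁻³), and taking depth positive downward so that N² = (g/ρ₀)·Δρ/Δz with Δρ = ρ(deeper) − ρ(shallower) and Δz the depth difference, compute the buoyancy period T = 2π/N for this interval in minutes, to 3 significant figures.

6.58 min

Δρ = 1025.62 − 1023.69 = 1.93 kg m⁻³ over Δz = 126 − 53 = 73 m.
N² = (9.81/1024.655) × (1.93/73) = 2.5312 × 10⁻⁴ s⁻².
N = √(2.5312 × 10⁻⁴) = 0.015910 rad s⁻¹, so T = 2π/N = 394.92 s = 6.5820 min ≈ 6.58 min.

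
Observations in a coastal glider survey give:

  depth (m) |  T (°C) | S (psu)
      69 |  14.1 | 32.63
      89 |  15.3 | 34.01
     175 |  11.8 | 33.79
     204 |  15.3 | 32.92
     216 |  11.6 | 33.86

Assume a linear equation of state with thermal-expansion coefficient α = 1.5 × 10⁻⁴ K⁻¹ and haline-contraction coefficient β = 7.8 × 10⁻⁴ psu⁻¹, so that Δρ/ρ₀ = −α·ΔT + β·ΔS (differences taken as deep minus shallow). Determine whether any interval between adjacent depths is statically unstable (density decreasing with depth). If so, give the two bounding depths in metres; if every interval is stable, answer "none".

175–204 m

Evaluate Δρ/ρ₀ = −αΔT + βΔS across each adjacent pair:
  69–89 m: −αΔT+βΔS = −(1.5 × 10⁻⁴)(+1.2)+(7.8 × 10⁻⁴)(+1.38) = 9.0 × 10⁻⁴ → stable
  89–175 m: −αΔT+βΔS = −(1.5 × 10⁻⁴)(-3.5)+(7.8 × 10⁻⁴)(-0.22) = 3.5 × 10⁻⁴ → stable
  175–204 m: −αΔT+βΔS = −(1.5 × 10⁻⁴)(+3.5)+(7.8 × 10⁻⁴)(-0.87) = -1.2 × 10⁻³ → UNSTABLE
  204–216 m: −αΔT+βΔS = −(1.5 × 10⁻⁴)(-3.7)+(7.8 × 10⁻⁴)(+0.94) = 1.3 × 10⁻³ → stable
The 175–204 m interval has Δρ < 0: lighter water underlies denser water.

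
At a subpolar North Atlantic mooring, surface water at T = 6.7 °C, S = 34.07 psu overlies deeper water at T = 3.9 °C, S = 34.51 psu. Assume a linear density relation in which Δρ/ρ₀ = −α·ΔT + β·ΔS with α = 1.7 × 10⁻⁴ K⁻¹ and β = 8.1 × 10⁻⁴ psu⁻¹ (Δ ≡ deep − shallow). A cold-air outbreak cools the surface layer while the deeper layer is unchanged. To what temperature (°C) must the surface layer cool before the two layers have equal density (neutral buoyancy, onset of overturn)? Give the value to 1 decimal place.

Neutral buoyancy requires Δρ = 0, i.e. −α(T_deep − T_surf′) + β(S_deep − S_surf) = 0.
T_surf′ = T_deep − (β/α)·ΔS = 3.9 − (8.1 × 10⁻⁴/1.7 × 10⁻⁴)·(+0.44) = 1.804 °C.
Cooling required: 6.7 − (1.804) = 4.896 °C.

1.8 °C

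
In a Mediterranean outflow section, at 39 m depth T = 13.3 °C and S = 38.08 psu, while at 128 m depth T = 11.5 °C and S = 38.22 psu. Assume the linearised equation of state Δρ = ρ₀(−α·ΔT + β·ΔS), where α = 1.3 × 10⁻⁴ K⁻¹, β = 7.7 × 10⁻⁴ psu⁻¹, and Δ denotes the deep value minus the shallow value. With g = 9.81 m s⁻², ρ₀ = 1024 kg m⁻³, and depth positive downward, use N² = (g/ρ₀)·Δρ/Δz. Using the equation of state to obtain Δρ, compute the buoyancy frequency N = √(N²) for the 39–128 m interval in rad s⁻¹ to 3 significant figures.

ΔT = -1.8 K, ΔS = +0.14 psu (deep − shallow).
Δρ/ρ₀ = −αΔT + βΔS = 2.34 × 10⁻⁴ + 1.078 × 10⁻⁴ = 3.418 × 10⁻⁴, so Δρ ≈ 0.3500 kg m⁻³.
N² = (g/ρ₀)·Δρ/Δz = g·(Δρ/ρ₀)/Δz = 9.81 × 3.418 × 10⁻⁴ / 89 = 3.7675 × 10⁻⁵ s⁻².
N = √(3.7675 × 10⁻⁵) = 6.1380 × 10⁻³ rad s⁻¹ ≈ 6.14 × 10⁻³ rad s⁻¹.

6.14 × 10⁻³ rad s⁻¹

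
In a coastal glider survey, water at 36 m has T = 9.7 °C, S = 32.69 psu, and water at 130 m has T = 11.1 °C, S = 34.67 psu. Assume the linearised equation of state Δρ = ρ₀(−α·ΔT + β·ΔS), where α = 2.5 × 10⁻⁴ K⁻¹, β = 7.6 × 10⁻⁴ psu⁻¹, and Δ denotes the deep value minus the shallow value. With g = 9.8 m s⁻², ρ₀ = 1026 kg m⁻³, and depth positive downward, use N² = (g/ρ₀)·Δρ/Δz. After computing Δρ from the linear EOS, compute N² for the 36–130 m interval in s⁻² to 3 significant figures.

1.20 × 10⁻⁴ s⁻²

ΔT = +1.4 K, ΔS = +1.98 psu (deep − shallow).
Δρ/ρ₀ = −αΔT + βΔS = -3.50 × 10⁻⁴ + 1.5048 × 10⁻³ = 1.1548 × 10⁻³, so Δρ ≈ 1.185 kg m⁻³.
N² = (g/ρ₀)·Δρ/Δz = g·(Δρ/ρ₀)/Δz = 9.8 × 1.1548 × 10⁻³ / 94 = 1.2039 × 10⁻⁴ s⁻² ≈ 1.20 × 10⁻⁴ s⁻².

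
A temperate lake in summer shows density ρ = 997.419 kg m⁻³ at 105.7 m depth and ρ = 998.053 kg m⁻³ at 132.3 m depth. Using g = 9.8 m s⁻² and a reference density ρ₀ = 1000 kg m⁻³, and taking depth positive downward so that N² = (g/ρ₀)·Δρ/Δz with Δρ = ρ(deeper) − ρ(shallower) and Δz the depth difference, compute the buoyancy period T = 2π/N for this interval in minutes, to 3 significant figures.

6.85 min

Δρ = 998.053 − 997.419 = 0.634 kg m⁻³ over Δz = 132.3 − 105.7 = 26.6 m.
N² = (9.8/1000) × (0.634/26.6) = 2.3358 × 10⁻⁴ s⁻².
N = √(2.3358 × 10⁻⁴) = 0.015283 rad s⁻¹, so T = 2π/N = 411.12 s = 6.8520 min ≈ 6.85 min.
Since Δρ > 0 the layer is stably stratified.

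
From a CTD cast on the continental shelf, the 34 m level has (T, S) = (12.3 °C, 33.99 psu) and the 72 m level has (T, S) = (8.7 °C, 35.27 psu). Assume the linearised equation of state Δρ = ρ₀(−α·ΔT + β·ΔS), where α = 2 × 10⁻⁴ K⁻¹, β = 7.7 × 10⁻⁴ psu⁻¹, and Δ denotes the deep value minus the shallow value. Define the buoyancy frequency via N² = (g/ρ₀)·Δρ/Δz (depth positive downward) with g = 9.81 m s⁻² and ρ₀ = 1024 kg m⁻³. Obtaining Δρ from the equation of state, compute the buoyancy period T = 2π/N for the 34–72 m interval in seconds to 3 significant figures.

299 s

ΔT = -3.6 K, ΔS = +1.28 psu (deep − shallow).
Δρ/ρ₀ = −αΔT + βΔS = 7.20 × 10⁻⁴ + 9.856 × 10⁻⁴ = 1.7056 × 10⁻³, so Δρ ≈ 1.747 kg m⁻³.
N² = (g/ρ₀)·Δρ/Δz = g·(Δρ/ρ₀)/Δz = 9.81 × 1.7056 × 10⁻³ / 38 = 4.4031 × 10⁻⁴ s⁻².
N = √(4.4031 × 10⁻⁴) = 0.020984 rad s⁻¹ → T = 2π/N = 299.43 s ≈ 299 s.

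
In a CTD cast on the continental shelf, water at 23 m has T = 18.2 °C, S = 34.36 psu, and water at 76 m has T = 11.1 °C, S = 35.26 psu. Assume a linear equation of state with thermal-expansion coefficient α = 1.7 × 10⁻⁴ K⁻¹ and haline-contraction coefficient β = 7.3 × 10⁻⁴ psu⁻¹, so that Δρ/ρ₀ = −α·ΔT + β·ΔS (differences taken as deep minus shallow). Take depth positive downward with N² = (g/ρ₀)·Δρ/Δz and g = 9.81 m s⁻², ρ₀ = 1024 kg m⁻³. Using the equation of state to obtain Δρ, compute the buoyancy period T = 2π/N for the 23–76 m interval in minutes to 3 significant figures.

5.64 min

ΔT = -7.1 K, ΔS = +0.90 psu (deep − shallow).
Δρ/ρ₀ = −αΔT + βΔS = 1.207 × 10⁻³ + 6.57 × 10⁻⁴ = 1.864 × 10⁻³, so Δρ ≈ 1.909 kg m⁻³.
N² = (g/ρ₀)·Δρ/Δz = g·(Δρ/ρ₀)/Δz = 9.81 × 1.864 × 10⁻³ / 53 = 3.4502 × 10⁻⁴ s⁻².
N = √(3.4502 × 10⁻⁴) = 0.018575 rad s⁻¹ → T = 2π/N = 338.26 s = 5.6377 min ≈ 5.64 min.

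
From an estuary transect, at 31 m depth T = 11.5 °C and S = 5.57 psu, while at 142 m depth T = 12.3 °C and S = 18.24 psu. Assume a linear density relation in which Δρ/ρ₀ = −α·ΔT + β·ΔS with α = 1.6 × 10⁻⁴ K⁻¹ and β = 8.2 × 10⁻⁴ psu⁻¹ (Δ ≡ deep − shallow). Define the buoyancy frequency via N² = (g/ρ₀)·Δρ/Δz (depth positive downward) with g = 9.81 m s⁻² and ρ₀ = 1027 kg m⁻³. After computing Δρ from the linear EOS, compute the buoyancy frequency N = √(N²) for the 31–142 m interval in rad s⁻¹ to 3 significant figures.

ΔT = +0.8 K, ΔS = +12.67 psu (deep − shallow).
Δρ/ρ₀ = −αΔT + βΔS = -1.28 × 10⁻⁴ + 0.0103894 = 0.0102614, so Δρ ≈ 10.54 kg m⁻³.
N² = (g/ρ₀)·Δρ/Δz = g·(Δρ/ρ₀)/Δz = 9.81 × 0.0102614 / 111 = 9.0689 × 10⁻⁴ s⁻².
N = √(9.0689 × 10⁻⁴) = 0.030115 rad s⁻¹ ≈ 0.0301 rad s⁻¹.

0.0301 rad s⁻¹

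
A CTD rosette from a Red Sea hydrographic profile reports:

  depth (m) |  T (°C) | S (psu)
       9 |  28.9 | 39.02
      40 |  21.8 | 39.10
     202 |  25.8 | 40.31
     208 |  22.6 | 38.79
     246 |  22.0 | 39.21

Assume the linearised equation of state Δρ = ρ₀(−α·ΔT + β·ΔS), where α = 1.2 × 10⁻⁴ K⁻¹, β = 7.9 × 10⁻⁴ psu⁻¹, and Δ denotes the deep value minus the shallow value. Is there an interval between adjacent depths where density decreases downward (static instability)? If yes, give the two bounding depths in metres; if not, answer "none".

Evaluate Δρ/ρ₀ = −αΔT + βΔS across each adjacent pair:
  9–40 m: −αΔT+βΔS = −(1.2 × 10⁻⁴)(-7.1)+(7.9 × 10⁻⁴)(+0.08) = 9.2 × 10⁻⁴ → stable
  40–202 m: −αΔT+βΔS = −(1.2 × 10⁻⁴)(+4.0)+(7.9 × 10⁻⁴)(+1.21) = 4.8 × 10⁻⁴ → stable
  202–208 m: −αΔT+βΔS = −(1.2 × 10⁻⁴)(-3.2)+(7.9 × 10⁻⁴)(-1.52) = -8.2 × 10⁻⁴ → UNSTABLE
  208–246 m: −αΔT+βΔS = −(1.2 × 10⁻⁴)(-0.6)+(7.9 × 10⁻⁴)(+0.42) = 4.0 × 10⁻⁴ → stable
The 202–208 m interval has Δρ < 0: lighter water underlies denser water.

202–208 m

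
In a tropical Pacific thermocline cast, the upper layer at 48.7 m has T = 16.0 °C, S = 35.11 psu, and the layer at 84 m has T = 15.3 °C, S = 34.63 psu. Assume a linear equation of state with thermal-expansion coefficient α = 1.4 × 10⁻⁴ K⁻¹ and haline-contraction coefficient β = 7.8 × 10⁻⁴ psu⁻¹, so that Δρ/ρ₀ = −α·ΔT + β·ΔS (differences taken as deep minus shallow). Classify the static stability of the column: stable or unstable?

ΔT = 15.3 − 16.0 = -0.7 K and ΔS = 34.63 − 35.11 = -0.48 psu (deep − shallow).
−αΔT = 9.80 × 10⁻⁵; βΔS = -3.744 × 10⁻⁴; sum Δρ/ρ₀ = -2.764 × 10⁻⁴.
Δρ/ρ₀ < 0, so Δρ < 0: deeper water is lighter → statically unstable; the column would overturn.

unstable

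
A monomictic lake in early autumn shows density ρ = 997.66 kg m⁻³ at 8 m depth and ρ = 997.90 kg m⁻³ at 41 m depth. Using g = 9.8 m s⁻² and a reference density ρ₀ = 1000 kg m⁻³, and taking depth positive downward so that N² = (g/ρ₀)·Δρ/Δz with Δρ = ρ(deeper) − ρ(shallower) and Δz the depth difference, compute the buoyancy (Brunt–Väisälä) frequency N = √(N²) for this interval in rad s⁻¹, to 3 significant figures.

Δρ = 997.90 − 997.66 = 0.24 kg m⁻³ over Δz = 41 − 8 = 33 m.
N² = (9.8/1000) × (0.24/33) = 7.1273 × 10⁻⁵ s⁻².
N = √(7.1273 × 10⁻⁵) = 8.4423 × 10⁻³ rad s⁻¹ ≈ 8.44 × 10⁻³ rad s⁻¹.

8.44 × 10⁻³ rad s⁻¹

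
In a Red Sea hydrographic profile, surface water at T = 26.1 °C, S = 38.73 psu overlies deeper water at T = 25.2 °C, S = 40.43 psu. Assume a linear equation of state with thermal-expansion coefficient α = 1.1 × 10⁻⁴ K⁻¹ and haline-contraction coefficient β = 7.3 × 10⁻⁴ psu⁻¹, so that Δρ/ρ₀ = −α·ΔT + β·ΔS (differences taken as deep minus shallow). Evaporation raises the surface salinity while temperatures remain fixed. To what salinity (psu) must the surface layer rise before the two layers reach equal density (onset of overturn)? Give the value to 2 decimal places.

40.57 psu

Neutral buoyancy requires −α(T_deep − T_surf) + β(S_deep − S_surf′) = 0.
S_surf′ = S_deep − (α/β)·ΔT = 40.43 − (1.1 × 10⁻⁴/7.3 × 10⁻⁴)·(-0.9) = 40.5656 psu.
Increase required: 40.5656 − 38.73 = 1.8356 psu.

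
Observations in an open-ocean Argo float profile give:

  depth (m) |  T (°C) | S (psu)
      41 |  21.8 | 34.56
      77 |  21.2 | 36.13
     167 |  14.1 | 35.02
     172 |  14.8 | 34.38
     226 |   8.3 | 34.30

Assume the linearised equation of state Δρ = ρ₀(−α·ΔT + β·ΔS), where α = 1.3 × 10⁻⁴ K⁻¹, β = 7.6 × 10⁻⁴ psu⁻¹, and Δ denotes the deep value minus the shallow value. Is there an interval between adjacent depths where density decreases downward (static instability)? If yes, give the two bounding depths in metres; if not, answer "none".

167–172 m

Evaluate Δρ/ρ₀ = −αΔT + βΔS across each adjacent pair:
  41–77 m: −αΔT+βΔS = −(1.3 × 10⁻⁴)(-0.6)+(7.6 × 10⁻⁴)(+1.57) = 1.3 × 10⁻³ → stable
  77–167 m: −αΔT+βΔS = −(1.3 × 10⁻⁴)(-7.1)+(7.6 × 10⁻⁴)(-1.11) = 7.9 × 10⁻⁵ → stable
  167–172 m: −αΔT+βΔS = −(1.3 × 10⁻⁴)(+0.7)+(7.6 × 10⁻⁴)(-0.64) = -5.8 × 10⁻⁴ → UNSTABLE
  172–226 m: −αΔT+βΔS = −(1.3 × 10⁻⁴)(-6.5)+(7.6 × 10⁻⁴)(-0.08) = 7.8 × 10⁻⁴ → stable
The 167–172 m interval has Δρ < 0: lighter water underlies denser water.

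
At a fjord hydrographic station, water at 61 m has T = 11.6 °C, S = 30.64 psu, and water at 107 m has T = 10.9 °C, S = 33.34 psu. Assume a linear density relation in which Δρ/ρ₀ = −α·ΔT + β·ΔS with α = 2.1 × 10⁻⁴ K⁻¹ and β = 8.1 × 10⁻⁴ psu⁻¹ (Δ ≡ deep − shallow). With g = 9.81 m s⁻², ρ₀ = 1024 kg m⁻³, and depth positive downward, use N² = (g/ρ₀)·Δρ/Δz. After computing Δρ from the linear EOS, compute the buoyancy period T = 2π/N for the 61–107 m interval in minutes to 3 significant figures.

ΔT = -0.7 K, ΔS = +2.70 psu (deep − shallow).
Δρ/ρ₀ = −αΔT + βΔS = 1.47 × 10⁻⁴ + 2.187 × 10⁻³ = 2.334 × 10⁻³, so Δρ ≈ 2.390 kg m⁻³.
N² = (g/ρ₀)·Δρ/Δz = g·(Δρ/ρ₀)/Δz = 9.81 × 2.334 × 10⁻³ / 46 = 4.9775 × 10⁻⁴ s⁻².
N = √(4.9775 × 10⁻⁴) = 0.022310 rad s⁻¹ → T = 2π/N = 281.63 s = 4.6938 min ≈ 4.69 min.

4.69 min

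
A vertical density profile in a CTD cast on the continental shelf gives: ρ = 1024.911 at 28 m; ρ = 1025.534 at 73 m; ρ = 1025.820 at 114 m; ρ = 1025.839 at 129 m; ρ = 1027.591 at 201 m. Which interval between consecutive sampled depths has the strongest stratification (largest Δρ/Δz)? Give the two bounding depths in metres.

129–201 m

Compute the density gradient over each adjacent pair:
  28–73 m: Δρ/Δz = 0.623/45 = 0.014 kg m⁻⁴
  73–114 m: Δρ/Δz = 0.286/41 = 7.0 × 10⁻³ kg m⁻⁴
  114–129 m: Δρ/Δz = 0.019/15 = 1.3 × 10⁻³ kg m⁻⁴
  129–201 m: Δρ/Δz = 1.752/72 = 0.024 kg m⁻⁴
The largest gradient is in the 129–201 m interval — the pycnocline.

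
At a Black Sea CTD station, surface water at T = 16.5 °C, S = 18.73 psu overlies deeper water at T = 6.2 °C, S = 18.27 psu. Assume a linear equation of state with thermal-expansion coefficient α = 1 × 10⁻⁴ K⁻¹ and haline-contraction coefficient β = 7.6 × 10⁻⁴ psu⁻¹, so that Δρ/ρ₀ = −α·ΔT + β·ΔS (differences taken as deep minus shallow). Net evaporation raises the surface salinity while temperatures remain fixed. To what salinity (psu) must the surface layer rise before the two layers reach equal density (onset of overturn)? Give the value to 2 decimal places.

19.63 psu

Neutral buoyancy requires −α(T_deep − T_surf) + β(S_deep − S_surf′) = 0.
S_surf′ = S_deep − (α/β)·ΔT = 18.27 − (1 × 10⁻⁴/7.6 × 10⁻⁴)·(-10.3) = 19.6253 psu.
Increase required: 19.6253 − 18.73 = 0.8953 psu.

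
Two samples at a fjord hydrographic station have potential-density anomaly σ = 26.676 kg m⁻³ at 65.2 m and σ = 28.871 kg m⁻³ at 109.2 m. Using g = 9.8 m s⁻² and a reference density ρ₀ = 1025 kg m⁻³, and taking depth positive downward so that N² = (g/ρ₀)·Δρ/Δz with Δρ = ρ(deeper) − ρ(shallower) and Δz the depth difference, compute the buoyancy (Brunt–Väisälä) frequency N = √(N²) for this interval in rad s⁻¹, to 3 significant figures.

Δρ = 1028.871 − 1026.676 = 2.195 kg m⁻³ over Δz = 109.2 − 65.2 = 44 m.
N² = (9.8/1025) × (2.195/44) = 4.7696 × 10⁻⁴ s⁻².
N = √(4.7696 × 10⁻⁴) = 0.021839 rad s⁻¹ ≈ 0.0218 rad s⁻¹.

0.0218 rad s⁻¹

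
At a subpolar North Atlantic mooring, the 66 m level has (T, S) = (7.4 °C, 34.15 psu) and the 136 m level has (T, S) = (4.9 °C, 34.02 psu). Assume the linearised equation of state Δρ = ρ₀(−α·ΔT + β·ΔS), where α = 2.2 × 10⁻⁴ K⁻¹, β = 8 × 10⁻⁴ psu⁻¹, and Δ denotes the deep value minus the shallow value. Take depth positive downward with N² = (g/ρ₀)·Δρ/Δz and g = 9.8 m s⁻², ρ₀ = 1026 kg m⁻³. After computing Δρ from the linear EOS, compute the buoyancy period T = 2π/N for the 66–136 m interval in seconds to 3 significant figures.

795 s

ΔT = -2.5 K, ΔS = -0.13 psu (deep − shallow).
Δρ/ρ₀ = −αΔT + βΔS = 5.50 × 10⁻⁴ − 1.04 × 10⁻⁴ = 4.46 × 10⁻⁴, so Δρ ≈ 0.4576 kg m⁻³.
N² = (g/ρ₀)·Δρ/Δz = g·(Δρ/ρ₀)/Δz = 9.8 × 4.46 × 10⁻⁴ / 70 = 6.2440 × 10⁻⁵ s⁻².
N = √(6.2440 × 10⁻⁵) = 7.9019 × 10⁻³ rad s⁻¹ → T = 2π/N = 795.15 s ≈ 795 s.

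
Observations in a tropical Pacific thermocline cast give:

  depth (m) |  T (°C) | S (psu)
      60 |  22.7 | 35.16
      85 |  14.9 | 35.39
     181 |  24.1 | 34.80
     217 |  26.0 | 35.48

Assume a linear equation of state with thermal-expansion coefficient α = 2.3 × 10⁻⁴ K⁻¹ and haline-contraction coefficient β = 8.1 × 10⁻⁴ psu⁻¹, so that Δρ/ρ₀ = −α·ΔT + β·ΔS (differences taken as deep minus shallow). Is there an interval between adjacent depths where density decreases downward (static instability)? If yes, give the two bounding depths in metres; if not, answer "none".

Evaluate Δρ/ρ₀ = −αΔT + βΔS across each adjacent pair:
  60–85 m: −αΔT+βΔS = −(2.3 × 10⁻⁴)(-7.8)+(8.1 × 10⁻⁴)(+0.23) = 2.0 × 10⁻³ → stable
  85–181 m: −αΔT+βΔS = −(2.3 × 10⁻⁴)(+9.2)+(8.1 × 10⁻⁴)(-0.59) = -2.6 × 10⁻³ → UNSTABLE
  181–217 m: −αΔT+βΔS = −(2.3 × 10⁻⁴)(+1.9)+(8.1 × 10⁻⁴)(+0.68) = 1.1 × 10⁻⁴ → stable
The 85–181 m interval has Δρ < 0: lighter water underlies denser water.

85–181 m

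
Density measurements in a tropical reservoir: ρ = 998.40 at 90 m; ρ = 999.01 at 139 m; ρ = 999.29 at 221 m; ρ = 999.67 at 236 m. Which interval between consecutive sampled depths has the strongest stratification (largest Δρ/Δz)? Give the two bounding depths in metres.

Compute the density gradient over each adjacent pair:
  90–139 m: Δρ/Δz = 0.61/49 = 0.012 kg m⁻⁴
  139–221 m: Δρ/Δz = 0.28/82 = 3.4 × 10⁻³ kg m⁻⁴
  221–236 m: Δρ/Δz = 0.38/15 = 0.025 kg m⁻⁴
The largest gradient is in the 221–236 m interval — the pycnocline.

221–236 m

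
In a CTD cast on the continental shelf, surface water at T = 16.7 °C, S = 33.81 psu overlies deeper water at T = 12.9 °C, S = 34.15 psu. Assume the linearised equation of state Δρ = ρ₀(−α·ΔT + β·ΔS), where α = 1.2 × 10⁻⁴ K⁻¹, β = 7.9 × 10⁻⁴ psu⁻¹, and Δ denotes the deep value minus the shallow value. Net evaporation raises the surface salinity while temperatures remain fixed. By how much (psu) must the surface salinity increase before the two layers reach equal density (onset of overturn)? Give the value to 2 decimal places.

Neutral buoyancy requires −α(T_deep − T_surf) + β(S_deep − S_surf′) = 0.
S_surf′ = S_deep − (α/β)·ΔT = 34.15 − (1.2 × 10⁻⁴/7.9 × 10⁻⁴)·(-3.8) = 34.7272 psu.
Increase required: 34.7272 − 33.81 = 0.9172 psu.

0.92 psu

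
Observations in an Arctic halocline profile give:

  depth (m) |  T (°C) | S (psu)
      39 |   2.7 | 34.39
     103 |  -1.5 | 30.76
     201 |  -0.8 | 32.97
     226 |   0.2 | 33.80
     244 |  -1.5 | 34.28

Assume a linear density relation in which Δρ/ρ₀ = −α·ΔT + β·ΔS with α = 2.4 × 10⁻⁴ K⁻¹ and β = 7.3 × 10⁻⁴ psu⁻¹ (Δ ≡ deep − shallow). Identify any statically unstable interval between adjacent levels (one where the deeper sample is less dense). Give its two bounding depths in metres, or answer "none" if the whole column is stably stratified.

Evaluate Δρ/ρ₀ = −αΔT + βΔS across each adjacent pair:
  39–103 m: −αΔT+βΔS = −(2.4 × 10⁻⁴)(-4.2)+(7.3 × 10⁻⁴)(-3.63) = -1.6 × 10⁻³ → UNSTABLE
  103–201 m: −αΔT+βΔS = −(2.4 × 10⁻⁴)(+0.7)+(7.3 × 10⁻⁴)(+2.21) = 1.4 × 10⁻³ → stable
  201–226 m: −αΔT+βΔS = −(2.4 × 10⁻⁴)(+1.0)+(7.3 × 10⁻⁴)(+0.83) = 3.7 × 10⁻⁴ → stable
  226–244 m: −αΔT+βΔS = −(2.4 × 10⁻⁴)(-1.7)+(7.3 × 10⁻⁴)(+0.48) = 7.6 × 10⁻⁴ → stable
The 39–103 m interval has Δρ < 0: lighter water underlies denser water.

39–103 m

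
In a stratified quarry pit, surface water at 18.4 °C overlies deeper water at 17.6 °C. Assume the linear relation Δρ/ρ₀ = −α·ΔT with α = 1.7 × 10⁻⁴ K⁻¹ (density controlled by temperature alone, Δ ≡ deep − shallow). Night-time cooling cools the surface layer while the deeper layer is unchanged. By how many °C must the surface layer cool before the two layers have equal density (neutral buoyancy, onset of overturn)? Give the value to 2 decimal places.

With temperature the only control, equal density requires T_surf′ = T_deep.
T_surf′ = 17.6 °C.
Cooling required: 18.4 − 17.6 = 0.80 °C.

0.80 °C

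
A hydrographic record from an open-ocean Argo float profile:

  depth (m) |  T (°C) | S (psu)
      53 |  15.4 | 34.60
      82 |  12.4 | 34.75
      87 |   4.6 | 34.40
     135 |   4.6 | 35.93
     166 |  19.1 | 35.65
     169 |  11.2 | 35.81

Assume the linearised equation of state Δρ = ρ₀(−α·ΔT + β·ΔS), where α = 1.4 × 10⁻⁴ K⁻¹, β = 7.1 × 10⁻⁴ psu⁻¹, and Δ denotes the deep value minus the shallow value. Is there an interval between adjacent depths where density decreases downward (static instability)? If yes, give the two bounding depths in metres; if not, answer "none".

135–166 m

Evaluate Δρ/ρ₀ = −αΔT + βΔS across each adjacent pair:
  53–82 m: −αΔT+βΔS = −(1.4 × 10⁻⁴)(-3.0)+(7.1 × 10⁻⁴)(+0.15) = 5.3 × 10⁻⁴ → stable
  82–87 m: −αΔT+βΔS = −(1.4 × 10⁻⁴)(-7.8)+(7.1 × 10⁻⁴)(-0.35) = 8.4 × 10⁻⁴ → stable
  87–135 m: −αΔT+βΔS = −(1.4 × 10⁻⁴)(+0.0)+(7.1 × 10⁻⁴)(+1.53) = 1.1 × 10⁻³ → stable
  135–166 m: −αΔT+βΔS = −(1.4 × 10⁻⁴)(+14.5)+(7.1 × 10⁻⁴)(-0.28) = -2.2 × 10⁻³ → UNSTABLE
  166–169 m: −αΔT+βΔS = −(1.4 × 10⁻⁴)(-7.9)+(7.1 × 10⁻⁴)(+0.16) = 1.2 × 10⁻³ → stable
The 135–166 m interval has Δρ < 0: lighter water underlies denser water.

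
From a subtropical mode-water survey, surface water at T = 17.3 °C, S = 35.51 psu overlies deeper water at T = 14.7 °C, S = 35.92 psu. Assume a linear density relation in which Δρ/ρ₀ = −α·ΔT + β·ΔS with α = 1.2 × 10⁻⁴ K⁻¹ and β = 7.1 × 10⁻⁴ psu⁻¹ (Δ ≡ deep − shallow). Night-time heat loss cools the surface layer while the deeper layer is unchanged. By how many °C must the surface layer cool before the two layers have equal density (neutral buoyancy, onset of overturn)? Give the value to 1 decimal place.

Neutral buoyancy requires Δρ = 0, i.e. −α(T_deep − T_surf′) + β(S_deep − S_surf) = 0.
T_surf′ = T_deep − (β/α)·ΔS = 14.7 − (7.1 × 10⁻⁴/1.2 × 10⁻⁴)·(+0.41) = 12.274 °C.
Cooling required: 17.3 − (12.274) = 5.026 °C.

5.0 °C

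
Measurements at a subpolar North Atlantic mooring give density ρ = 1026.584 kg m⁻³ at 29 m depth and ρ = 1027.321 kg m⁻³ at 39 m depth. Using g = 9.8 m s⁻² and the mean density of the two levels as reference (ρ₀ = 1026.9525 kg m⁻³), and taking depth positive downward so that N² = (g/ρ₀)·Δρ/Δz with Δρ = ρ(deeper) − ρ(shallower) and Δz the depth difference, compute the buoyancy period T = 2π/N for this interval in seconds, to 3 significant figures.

237 s

Δρ = 1027.321 − 1026.584 = 0.737 kg m⁻³ over Δz = 39 − 29 = 10 m.
N² = (9.8/1026.9525) × (0.737/10) = 7.0330 × 10⁻⁴ s⁻².
N = √(7.0330 × 10⁻⁴) = 0.026520 rad s⁻¹, so T = 2π/N = 236.92 s ≈ 237 s.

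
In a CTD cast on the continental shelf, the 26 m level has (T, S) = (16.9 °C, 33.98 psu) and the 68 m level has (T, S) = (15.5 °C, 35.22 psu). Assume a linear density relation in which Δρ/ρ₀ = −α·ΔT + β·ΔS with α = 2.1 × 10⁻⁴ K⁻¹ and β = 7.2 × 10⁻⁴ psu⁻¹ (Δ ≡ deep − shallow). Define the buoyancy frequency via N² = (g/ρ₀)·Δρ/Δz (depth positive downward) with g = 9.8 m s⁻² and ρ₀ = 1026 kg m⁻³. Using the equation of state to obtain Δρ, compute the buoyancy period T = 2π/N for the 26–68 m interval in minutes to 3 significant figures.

6.29 min

ΔT = -1.4 K, ΔS = +1.24 psu (deep − shallow).
Δρ/ρ₀ = −αΔT + βΔS = 2.94 × 10⁻⁴ + 8.928 × 10⁻⁴ = 1.1868 × 10⁻³, so Δρ ≈ 1.218 kg m⁻³.
N² = (g/ρ₀)·Δρ/Δz = g·(Δρ/ρ₀)/Δz = 9.8 × 1.1868 × 10⁻³ / 42 = 2.7692 × 10⁻⁴ s⁻².
N = √(2.7692 × 10⁻⁴) = 0.016641 rad s⁻¹ → T = 2π/N = 377.57 s = 6.2928 min ≈ 6.29 min.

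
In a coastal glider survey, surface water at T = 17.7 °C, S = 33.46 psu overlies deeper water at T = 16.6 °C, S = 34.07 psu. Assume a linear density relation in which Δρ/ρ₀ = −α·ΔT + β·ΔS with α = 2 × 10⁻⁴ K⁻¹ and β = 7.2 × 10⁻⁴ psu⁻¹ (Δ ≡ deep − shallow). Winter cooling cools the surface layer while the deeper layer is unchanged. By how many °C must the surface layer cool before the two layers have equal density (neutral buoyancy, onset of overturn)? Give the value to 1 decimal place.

Neutral buoyancy requires Δρ = 0, i.e. −α(T_deep − T_surf′) + β(S_deep − S_surf) = 0.
T_surf′ = T_deep − (β/α)·ΔS = 16.6 − (7.2 × 10⁻⁴/2 × 10⁻⁴)·(+0.61) = 14.404 °C.
Cooling required: 17.7 − (14.404) = 3.296 °C.

3.3 °C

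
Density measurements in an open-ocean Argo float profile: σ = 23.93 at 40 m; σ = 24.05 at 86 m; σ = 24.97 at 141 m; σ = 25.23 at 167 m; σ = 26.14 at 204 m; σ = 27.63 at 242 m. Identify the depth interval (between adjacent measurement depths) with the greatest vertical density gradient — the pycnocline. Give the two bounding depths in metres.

Compute the density gradient over each adjacent pair:
  40–86 m: Δρ/Δz = 0.12/46 = 2.6 × 10⁻³ kg m⁻⁴
  86–141 m: Δρ/Δz = 0.92/55 = 0.017 kg m⁻⁴
  141–167 m: Δρ/Δz = 0.26/26 = 0.010 kg m⁻⁴
  167–204 m: Δρ/Δz = 0.91/37 = 0.025 kg m⁻⁴
  204–242 m: Δρ/Δz = 1.49/38 = 0.039 kg m⁻⁴
The largest gradient is in the 204–242 m interval — the pycnocline.

204–242 m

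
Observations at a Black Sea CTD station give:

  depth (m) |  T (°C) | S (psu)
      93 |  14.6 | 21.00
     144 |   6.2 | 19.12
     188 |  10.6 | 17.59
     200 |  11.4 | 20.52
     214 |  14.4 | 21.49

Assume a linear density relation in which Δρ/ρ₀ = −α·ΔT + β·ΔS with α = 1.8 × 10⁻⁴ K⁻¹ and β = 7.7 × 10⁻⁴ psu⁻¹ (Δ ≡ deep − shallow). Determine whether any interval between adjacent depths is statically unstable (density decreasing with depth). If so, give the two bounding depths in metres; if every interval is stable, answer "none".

Evaluate Δρ/ρ₀ = −αΔT + βΔS across each adjacent pair:
  93–144 m: −αΔT+βΔS = −(1.8 × 10⁻⁴)(-8.4)+(7.7 × 10⁻⁴)(-1.88) = 6.4 × 10⁻⁵ → stable
  144–188 m: −αΔT+βΔS = −(1.8 × 10⁻⁴)(+4.4)+(7.7 × 10⁻⁴)(-1.53) = -2.0 × 10⁻³ → UNSTABLE
  188–200 m: −αΔT+βΔS = −(1.8 × 10⁻⁴)(+0.8)+(7.7 × 10⁻⁴)(+2.93) = 2.1 × 10⁻³ → stable
  200–214 m: −αΔT+βΔS = −(1.8 × 10⁻⁴)(+3.0)+(7.7 × 10⁻⁴)(+0.97) = 2.1 × 10⁻⁴ → stable
The 144–188 m interval has Δρ < 0: lighter water underlies denser water.

144–188 m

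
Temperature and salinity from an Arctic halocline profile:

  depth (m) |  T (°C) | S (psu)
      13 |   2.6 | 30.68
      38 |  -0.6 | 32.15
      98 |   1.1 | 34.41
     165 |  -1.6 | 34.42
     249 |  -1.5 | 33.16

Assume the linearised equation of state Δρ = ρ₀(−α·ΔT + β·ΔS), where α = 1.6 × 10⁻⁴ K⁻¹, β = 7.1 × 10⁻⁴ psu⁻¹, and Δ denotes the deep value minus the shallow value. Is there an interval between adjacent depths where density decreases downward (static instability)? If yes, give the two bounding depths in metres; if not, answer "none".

Evaluate Δρ/ρ₀ = −αΔT + βΔS across each adjacent pair:
  13–38 m: −αΔT+βΔS = −(1.6 × 10⁻⁴)(-3.2)+(7.1 × 10⁻⁴)(+1.47) = 1.6 × 10⁻³ → stable
  38–98 m: −αΔT+βΔS = −(1.6 × 10⁻⁴)(+1.7)+(7.1 × 10⁻⁴)(+2.26) = 1.3 × 10⁻³ → stable
  98–165 m: −αΔT+βΔS = −(1.6 × 10⁻⁴)(-2.7)+(7.1 × 10⁻⁴)(+0.01) = 4.4 × 10⁻⁴ → stable
  165–249 m: −αΔT+βΔS = −(1.6 × 10⁻⁴)(+0.1)+(7.1 × 10⁻⁴)(-1.26) = -9.1 × 10⁻⁴ → UNSTABLE
The 165–249 m interval has Δρ < 0: lighter water underlies denser water.

165–249 m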